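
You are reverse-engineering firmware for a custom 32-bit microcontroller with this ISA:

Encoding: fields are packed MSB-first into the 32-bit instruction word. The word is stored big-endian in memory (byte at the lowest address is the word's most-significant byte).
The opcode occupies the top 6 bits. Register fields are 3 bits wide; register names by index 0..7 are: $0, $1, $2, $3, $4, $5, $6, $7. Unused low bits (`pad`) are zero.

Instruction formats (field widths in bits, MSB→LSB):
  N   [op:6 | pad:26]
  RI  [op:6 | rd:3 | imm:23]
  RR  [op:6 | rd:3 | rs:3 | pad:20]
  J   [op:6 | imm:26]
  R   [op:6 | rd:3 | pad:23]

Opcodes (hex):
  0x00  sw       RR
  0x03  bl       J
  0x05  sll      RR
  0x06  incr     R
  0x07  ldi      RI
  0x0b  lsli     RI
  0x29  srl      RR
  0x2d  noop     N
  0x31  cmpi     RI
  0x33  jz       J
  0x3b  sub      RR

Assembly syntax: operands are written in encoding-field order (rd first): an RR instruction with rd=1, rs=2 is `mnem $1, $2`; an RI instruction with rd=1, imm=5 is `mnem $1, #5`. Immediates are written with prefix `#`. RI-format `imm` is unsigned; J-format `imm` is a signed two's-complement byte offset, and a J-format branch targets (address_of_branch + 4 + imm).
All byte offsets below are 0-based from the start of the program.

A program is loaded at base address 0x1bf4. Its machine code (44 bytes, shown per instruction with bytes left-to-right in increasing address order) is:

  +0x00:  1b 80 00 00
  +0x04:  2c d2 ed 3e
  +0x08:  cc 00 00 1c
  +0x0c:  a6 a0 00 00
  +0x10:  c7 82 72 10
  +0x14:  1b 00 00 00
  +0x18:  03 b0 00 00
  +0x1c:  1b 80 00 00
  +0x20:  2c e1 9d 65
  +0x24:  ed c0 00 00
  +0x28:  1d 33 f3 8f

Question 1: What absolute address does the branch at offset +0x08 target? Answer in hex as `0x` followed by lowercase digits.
off 0x08: read cc 00 00 1c as big → 0xcc00001c
  top 6b → 0x33 → jz [J]
  imm: (w>>0)&0x3ffffff=0x1c → #28
  target = base 0x1bf4 + off 0x08 + 4 + imm 28 = 0x1c1c

0x1c1c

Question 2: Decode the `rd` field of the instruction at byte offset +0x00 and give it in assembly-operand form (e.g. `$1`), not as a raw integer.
off 0x00: read 1b 80 00 00 as big → 0x1b800000
  top 6b → 0x6 → incr [R]
  rd: (w>>23)&0x7=0x7 → $7

$7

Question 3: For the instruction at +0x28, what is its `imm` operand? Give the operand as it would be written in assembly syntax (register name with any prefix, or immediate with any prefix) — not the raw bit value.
#3404687

@+28  big-endian(1d 33 f3 8f) = 0x1d33f38f
  op=0x1d33f38f>>26=0x7 ⇒ ldi (RI)
  rd@[25:23]=0x2 ⇒ $2
  imm@[22:0]=0x33f38f ⇒ #3404687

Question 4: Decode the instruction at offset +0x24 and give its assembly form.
sub $3, $4

@+24  big-endian(ed c0 00 00) = 0xedc00000
  top 6b → 0x3b → sub [RR]
  [25:23] rd=3 = $3
  [22:20] rs=4 = $4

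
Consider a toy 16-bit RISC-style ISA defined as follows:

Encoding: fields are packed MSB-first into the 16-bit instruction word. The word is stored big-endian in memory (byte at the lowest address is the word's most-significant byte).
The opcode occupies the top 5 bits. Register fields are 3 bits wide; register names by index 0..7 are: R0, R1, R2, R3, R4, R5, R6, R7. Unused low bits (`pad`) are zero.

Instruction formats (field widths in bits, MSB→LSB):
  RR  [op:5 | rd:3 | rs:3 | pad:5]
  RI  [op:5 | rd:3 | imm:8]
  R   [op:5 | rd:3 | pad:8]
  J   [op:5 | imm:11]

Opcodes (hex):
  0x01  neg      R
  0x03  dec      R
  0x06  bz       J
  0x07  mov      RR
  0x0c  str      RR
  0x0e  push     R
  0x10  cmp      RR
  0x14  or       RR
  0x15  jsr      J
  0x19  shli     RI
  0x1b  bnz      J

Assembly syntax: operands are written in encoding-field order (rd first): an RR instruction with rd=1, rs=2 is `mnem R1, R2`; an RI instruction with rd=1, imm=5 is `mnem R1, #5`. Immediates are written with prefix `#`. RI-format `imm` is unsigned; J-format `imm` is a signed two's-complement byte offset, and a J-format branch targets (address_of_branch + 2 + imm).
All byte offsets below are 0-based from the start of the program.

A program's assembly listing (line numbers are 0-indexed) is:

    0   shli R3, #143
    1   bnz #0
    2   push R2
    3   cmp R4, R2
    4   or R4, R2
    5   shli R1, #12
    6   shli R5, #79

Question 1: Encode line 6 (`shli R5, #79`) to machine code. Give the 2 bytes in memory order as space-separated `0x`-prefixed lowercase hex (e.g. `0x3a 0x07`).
L6: shli op=0x19:5|rd=5:3|imm=79:8 ⇒ 0xcd4f ⇒ big cd 4f

0xcd 0x4f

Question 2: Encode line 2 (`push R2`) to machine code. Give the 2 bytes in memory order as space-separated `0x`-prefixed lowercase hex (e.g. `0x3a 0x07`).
L2: push op=0xe:5|rd=2:3|pad=0:8 ⇒ 0x7200 ⇒ big 72 00

0x72 0x00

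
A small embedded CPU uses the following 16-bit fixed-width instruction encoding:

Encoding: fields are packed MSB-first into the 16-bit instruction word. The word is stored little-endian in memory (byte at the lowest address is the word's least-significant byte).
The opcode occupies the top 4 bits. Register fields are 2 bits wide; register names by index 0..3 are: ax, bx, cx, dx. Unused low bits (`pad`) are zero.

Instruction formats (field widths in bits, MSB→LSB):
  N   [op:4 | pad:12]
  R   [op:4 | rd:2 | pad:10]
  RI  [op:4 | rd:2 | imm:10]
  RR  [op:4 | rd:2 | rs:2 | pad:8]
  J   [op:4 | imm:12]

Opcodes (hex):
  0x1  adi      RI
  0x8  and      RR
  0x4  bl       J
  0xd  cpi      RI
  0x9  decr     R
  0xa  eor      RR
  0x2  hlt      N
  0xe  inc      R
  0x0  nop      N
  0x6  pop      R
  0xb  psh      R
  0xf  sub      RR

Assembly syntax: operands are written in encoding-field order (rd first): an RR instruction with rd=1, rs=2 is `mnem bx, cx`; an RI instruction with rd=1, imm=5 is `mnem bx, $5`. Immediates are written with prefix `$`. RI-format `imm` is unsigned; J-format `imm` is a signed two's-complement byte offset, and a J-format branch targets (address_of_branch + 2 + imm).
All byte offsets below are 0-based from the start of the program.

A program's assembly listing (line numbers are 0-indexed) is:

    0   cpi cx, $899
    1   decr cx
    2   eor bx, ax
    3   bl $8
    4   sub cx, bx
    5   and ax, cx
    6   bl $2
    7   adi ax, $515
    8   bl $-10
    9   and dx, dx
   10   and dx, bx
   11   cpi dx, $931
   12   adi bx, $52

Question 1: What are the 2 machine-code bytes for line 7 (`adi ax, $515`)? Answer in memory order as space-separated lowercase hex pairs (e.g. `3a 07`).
03 12

7. adi fields op=0x1:4|rd=0:2|imm=515:10 → word 1203h → 03 12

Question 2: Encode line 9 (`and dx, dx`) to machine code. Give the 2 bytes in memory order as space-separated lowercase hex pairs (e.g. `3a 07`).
00 8f

line 9 (and): pack op=0x8:4|rd=3:2|rs=3:2|pad=0:8 = 0x8f00; little→ 00 8f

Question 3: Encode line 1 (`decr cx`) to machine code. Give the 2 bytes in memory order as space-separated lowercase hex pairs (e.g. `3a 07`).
L1: decr op=0x9:4|rd=2:2|pad=0:10 ⇒ 0x9800 ⇒ little 00 98

00 98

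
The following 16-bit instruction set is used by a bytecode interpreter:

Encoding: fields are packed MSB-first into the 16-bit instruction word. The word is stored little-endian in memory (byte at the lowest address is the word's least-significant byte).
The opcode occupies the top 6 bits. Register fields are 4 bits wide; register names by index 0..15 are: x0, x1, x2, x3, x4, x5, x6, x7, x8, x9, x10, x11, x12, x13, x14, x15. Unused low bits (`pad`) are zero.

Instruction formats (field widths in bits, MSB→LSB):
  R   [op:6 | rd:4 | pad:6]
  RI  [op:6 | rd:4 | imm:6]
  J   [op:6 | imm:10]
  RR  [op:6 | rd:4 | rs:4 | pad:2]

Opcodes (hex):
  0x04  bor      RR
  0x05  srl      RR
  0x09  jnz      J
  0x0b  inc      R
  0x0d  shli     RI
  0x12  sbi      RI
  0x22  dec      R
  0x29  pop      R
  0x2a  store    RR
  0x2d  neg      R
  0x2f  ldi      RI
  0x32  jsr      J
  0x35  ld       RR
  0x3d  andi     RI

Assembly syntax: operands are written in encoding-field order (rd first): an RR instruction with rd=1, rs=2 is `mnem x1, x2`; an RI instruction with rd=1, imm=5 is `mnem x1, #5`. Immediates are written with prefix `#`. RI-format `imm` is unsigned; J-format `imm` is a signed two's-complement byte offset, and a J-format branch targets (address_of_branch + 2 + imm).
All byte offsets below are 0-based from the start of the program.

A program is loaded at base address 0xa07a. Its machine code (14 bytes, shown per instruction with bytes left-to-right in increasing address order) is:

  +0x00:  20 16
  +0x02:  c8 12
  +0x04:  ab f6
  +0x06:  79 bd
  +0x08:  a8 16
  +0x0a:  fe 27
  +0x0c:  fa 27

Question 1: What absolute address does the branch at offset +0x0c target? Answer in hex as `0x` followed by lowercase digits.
[0c] fa 27 → 0x27fa
  opcode bits[15:10]=0x9: jnz/J
  imm: (w>>0)&0x3ff=0x3fa (s10→-6) → #-6
  target = base 0xa07a + off 0x0c + 2 + imm -6 = 0xa082

0xa082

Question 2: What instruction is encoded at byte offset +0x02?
bor x11, x2

off 0x02: read c8 12 as little → 0x12c8
  top 6b → 0x4 → bor [RR]
  rd@[9:6]=0xb ⇒ x11
  rs@[5:2]=0x2 ⇒ x2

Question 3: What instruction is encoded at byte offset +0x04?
+0x04: ab f6 ⇒ word 0xf6ab (little)
  top 6b → 0x3d → andi [RI]
  rd@[9:6]=0xa ⇒ x10
  imm@[5:0]=0x2b ⇒ #43

andi x10, #43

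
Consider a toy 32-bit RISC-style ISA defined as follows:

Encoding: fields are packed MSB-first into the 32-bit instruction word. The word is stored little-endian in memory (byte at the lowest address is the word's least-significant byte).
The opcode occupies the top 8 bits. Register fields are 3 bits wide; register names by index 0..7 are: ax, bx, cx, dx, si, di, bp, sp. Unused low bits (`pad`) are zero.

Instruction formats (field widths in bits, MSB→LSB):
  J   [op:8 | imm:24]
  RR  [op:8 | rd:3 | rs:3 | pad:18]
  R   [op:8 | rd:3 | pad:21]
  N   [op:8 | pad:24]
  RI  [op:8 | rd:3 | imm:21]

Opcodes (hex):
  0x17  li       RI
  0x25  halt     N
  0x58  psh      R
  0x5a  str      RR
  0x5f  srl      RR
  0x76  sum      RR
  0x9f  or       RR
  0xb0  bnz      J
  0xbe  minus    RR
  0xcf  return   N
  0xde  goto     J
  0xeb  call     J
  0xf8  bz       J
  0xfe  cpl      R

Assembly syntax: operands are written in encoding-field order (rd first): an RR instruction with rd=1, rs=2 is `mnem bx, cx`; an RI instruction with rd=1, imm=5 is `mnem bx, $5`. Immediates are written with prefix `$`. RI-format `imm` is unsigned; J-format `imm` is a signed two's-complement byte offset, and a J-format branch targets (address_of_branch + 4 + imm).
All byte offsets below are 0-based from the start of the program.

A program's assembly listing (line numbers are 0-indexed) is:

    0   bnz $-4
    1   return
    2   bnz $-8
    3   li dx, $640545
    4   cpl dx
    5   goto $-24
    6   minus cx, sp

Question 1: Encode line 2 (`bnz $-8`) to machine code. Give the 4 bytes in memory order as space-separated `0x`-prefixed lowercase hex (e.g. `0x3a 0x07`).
L2: bnz op=0xb0:8|imm=-8:24 ⇒ 0xb0fffff8 ⇒ little f8 ff ff b0

0xf8 0xff 0xff 0xb0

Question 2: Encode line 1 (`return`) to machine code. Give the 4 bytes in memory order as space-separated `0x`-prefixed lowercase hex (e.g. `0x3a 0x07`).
1. return fields op=0xcf:8|pad=0:24 → word cf000000h → 00 00 00 cf

0x00 0x00 0x00 0xcf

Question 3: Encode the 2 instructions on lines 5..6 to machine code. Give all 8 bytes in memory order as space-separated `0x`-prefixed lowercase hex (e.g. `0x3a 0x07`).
5. goto fields op=0xde:8|imm=-24:24 → word deffffe8h → e8 ff ff de
6. minus fields op=0xbe:8|rd=2:3|rs=7:3|pad=0:18 → word be5c0000h → 00 00 5c be

0xe8 0xff 0xff 0xde 0x00 0x00 0x5c 0xbe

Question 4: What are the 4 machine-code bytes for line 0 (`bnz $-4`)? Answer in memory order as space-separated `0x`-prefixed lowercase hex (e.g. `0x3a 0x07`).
L0: bnz op=0xb0:8|imm=-4:24 ⇒ 0xb0fffffc ⇒ little fc ff ff b0

0xfc 0xff 0xff 0xb0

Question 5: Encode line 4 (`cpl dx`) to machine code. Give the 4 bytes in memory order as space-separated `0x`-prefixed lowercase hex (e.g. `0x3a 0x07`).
0x00 0x00 0x60 0xfe

L4: cpl op=0xfe:8|rd=3:3|pad=0:21 ⇒ 0xfe600000 ⇒ little 00 00 60 fe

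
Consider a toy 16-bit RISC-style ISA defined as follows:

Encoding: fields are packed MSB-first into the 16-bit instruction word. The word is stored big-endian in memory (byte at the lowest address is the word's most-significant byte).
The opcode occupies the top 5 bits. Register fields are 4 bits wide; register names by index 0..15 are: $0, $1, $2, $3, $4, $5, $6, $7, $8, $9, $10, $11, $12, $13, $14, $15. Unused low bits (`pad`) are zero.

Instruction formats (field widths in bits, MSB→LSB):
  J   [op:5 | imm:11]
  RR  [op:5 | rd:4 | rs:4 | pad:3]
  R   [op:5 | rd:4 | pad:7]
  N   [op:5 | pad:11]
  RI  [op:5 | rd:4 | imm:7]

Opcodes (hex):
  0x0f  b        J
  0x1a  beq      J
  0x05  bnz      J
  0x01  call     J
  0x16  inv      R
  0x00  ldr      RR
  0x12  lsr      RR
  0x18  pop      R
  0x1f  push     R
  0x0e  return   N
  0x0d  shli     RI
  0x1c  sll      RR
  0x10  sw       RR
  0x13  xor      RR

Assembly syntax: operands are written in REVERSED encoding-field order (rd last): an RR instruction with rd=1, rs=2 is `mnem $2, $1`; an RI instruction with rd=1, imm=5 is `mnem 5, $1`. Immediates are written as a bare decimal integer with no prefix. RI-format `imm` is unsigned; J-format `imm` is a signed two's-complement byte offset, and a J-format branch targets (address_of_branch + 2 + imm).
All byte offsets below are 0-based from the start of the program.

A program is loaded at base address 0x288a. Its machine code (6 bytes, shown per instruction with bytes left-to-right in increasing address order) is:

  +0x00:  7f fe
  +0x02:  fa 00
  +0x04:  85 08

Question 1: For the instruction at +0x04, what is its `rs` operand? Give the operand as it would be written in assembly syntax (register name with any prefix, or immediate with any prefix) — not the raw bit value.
$1

@+04  big-endian(85 08) = 0x8508
  op=0x8508>>11=0x10 ⇒ sw (RR)
  rd: (w>>7)&0xf=0xa → $10
  rs: (w>>3)&0xf=0x1 → $1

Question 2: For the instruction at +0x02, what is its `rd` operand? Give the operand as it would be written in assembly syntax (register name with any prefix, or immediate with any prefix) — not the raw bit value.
$4

@+02  big-endian(fa 00) = 0xfa00
  top 5b → 0x1f → push [R]
  [10:7] rd=4 = $4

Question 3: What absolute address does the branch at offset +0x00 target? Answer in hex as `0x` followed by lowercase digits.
0x288a

[00] 7f fe → 0x7ffe
  top 5b → 0xf → b [J]
  [10:0] imm=2046 (s11→-2) = -2
  target = base 0x288a + off 0x00 + 2 + imm -2 = 0x288a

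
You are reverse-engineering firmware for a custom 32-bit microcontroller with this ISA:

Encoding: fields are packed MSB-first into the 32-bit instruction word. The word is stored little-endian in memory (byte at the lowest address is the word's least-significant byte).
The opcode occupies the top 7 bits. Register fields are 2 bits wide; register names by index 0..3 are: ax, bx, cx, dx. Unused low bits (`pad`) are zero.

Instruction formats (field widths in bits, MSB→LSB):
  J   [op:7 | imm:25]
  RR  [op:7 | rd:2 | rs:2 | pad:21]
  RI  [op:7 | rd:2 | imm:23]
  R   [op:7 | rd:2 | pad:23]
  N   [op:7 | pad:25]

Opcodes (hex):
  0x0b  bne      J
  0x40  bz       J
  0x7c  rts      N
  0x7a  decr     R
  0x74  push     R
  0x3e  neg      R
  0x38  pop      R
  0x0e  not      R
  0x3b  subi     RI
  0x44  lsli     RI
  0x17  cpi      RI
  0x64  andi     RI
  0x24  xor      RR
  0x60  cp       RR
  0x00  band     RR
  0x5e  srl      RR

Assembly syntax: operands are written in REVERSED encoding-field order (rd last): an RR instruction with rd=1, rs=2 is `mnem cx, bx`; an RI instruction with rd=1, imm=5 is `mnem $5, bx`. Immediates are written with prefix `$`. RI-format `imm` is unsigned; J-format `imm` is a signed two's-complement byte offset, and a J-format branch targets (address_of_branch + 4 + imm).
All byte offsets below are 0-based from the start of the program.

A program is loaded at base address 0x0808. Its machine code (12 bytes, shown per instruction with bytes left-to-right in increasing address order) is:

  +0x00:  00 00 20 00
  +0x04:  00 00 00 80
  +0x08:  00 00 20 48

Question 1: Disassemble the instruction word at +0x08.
xor bx, ax

off 0x08: read 00 00 20 48 as little → 0x48200000
  op=0x48200000>>25=0x24 ⇒ xor (RR)
  rd@[24:23]=0x0 ⇒ ax
  rs@[22:21]=0x1 ⇒ bx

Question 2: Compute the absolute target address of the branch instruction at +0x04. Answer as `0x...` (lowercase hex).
0x0810

@+04  little-endian(00 00 00 80) = 0x80000000
  op=0x80000000>>25=0x40 ⇒ bz (J)
  imm: (w>>0)&0x1ffffff=0x0 → $0
  target = base 0x0808 + off 0x04 + 4 + imm 0 = 0x0810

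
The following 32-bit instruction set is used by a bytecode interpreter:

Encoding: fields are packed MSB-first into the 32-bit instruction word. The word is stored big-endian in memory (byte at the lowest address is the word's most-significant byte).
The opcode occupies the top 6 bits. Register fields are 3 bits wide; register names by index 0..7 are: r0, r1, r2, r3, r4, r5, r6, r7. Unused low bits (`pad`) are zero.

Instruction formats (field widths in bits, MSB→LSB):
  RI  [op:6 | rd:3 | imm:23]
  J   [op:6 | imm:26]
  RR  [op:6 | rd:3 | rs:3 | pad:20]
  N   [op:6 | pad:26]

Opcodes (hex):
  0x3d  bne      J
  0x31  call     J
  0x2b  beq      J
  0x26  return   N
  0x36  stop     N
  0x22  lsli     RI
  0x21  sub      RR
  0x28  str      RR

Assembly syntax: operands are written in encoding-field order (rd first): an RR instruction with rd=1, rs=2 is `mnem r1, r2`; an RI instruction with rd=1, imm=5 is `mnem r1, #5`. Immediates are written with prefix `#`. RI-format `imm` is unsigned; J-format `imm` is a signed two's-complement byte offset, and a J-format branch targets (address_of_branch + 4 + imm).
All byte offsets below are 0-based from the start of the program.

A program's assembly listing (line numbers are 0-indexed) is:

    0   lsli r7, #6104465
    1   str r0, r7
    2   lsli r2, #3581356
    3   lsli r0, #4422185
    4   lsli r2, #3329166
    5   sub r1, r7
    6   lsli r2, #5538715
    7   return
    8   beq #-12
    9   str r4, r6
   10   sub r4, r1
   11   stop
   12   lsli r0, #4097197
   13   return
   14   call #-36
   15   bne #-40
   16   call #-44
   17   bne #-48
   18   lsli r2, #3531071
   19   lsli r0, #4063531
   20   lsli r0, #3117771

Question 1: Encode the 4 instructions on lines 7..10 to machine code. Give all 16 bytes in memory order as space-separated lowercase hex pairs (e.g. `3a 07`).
98 00 00 00 af ff ff f4 a2 60 00 00 86 10 00 00

line 7 (return): pack op=0x26:6|pad=0:26 = 0x98000000; big→ 98 00 00 00
line 8 (beq): pack op=0x2b:6|imm=-12:26 = 0xaffffff4; big→ af ff ff f4
line 9 (str): pack op=0x28:6|rd=4:3|rs=6:3|pad=0:20 = 0xa2600000; big→ a2 60 00 00
line 10 (sub): pack op=0x21:6|rd=4:3|rs=1:3|pad=0:20 = 0x86100000; big→ 86 10 00 00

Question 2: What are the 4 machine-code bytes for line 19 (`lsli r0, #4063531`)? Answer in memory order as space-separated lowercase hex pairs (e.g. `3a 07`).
19. lsli fields op=0x22:6|rd=0:3|imm=4063531:23 → word 883e012bh → 88 3e 01 2b

88 3e 01 2b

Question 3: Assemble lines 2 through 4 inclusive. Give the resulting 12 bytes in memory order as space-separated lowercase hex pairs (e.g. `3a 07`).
89 36 a5 ac 88 43 7a 29 89 32 cc 8e

2. lsli fields op=0x22:6|rd=2:3|imm=3581356:23 → word 8936a5ach → 89 36 a5 ac
3. lsli fields op=0x22:6|rd=0:3|imm=4422185:23 → word 88437a29h → 88 43 7a 29
4. lsli fields op=0x22:6|rd=2:3|imm=3329166:23 → word 8932cc8eh → 89 32 cc 8e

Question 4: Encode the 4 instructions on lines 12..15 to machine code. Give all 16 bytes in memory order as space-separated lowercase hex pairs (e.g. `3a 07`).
88 3e 84 ad 98 00 00 00 c7 ff ff dc f7 ff ff d8

line 12 (lsli): pack op=0x22:6|rd=0:3|imm=4097197:23 = 0x883e84ad; big→ 88 3e 84 ad
line 13 (return): pack op=0x26:6|pad=0:26 = 0x98000000; big→ 98 00 00 00
line 14 (call): pack op=0x31:6|imm=-36:26 = 0xc7ffffdc; big→ c7 ff ff dc
line 15 (bne): pack op=0x3d:6|imm=-40:26 = 0xf7ffffd8; big→ f7 ff ff d8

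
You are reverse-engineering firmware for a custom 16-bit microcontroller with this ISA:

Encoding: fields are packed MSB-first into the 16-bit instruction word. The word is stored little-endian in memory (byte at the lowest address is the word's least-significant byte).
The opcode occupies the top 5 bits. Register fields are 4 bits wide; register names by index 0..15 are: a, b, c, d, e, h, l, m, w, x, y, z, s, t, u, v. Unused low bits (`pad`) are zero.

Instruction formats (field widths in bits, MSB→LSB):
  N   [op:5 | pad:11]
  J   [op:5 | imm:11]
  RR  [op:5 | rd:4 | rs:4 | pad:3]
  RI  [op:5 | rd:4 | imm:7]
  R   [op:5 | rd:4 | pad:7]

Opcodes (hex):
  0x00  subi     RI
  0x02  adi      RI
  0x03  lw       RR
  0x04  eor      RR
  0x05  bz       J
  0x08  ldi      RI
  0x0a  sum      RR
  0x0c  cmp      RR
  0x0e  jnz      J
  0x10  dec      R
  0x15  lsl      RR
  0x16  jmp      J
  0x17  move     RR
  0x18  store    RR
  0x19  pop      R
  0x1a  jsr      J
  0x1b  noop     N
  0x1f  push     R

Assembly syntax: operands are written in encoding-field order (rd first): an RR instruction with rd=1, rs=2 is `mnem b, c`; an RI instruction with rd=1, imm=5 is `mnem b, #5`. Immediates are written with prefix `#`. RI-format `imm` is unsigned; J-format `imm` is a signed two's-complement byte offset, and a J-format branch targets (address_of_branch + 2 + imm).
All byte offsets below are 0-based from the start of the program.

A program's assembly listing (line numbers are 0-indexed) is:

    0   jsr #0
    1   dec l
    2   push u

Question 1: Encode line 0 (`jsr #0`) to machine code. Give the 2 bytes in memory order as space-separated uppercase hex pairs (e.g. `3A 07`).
0. jsr fields op=0x1a:5|imm=0:11 → word d000h → 00 d0

00 D0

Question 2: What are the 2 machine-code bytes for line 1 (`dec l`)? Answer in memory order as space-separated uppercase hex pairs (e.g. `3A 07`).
1. dec fields op=0x10:5|rd=6:4|pad=0:7 → word 8300h → 00 83

00 83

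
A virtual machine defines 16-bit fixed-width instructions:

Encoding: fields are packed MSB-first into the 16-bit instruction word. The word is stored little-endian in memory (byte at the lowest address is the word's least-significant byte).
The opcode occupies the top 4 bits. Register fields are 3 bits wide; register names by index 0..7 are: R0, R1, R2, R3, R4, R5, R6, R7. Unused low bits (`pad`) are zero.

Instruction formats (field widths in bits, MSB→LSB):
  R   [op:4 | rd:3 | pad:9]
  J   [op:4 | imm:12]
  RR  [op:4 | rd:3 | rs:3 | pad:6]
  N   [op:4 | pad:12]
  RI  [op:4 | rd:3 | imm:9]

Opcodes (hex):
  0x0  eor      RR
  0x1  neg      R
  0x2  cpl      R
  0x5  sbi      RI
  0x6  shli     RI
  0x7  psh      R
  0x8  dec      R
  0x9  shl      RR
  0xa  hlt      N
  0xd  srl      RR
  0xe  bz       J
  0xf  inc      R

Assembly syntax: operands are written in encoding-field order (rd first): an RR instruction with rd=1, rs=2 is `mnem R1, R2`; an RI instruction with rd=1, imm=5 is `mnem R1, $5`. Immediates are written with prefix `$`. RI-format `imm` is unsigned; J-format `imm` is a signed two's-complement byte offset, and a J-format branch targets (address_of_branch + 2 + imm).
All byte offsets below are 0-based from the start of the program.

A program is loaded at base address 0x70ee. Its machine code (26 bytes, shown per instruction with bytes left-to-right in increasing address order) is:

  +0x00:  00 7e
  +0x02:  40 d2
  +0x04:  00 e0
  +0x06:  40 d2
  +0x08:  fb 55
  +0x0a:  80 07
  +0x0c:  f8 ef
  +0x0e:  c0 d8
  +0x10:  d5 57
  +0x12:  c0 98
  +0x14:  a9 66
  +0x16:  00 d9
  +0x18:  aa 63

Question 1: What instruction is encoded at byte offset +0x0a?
eor R3, R6

+0x0a: 80 07 ⇒ word 0x0780 (little)
  op=0x0780>>12=0x0 ⇒ eor (RR)
  [11:9] rd=3 = R3
  [8:6] rs=6 = R6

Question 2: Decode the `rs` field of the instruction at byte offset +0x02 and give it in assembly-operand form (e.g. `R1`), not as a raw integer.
R1

+0x02: 40 d2 ⇒ word 0xd240 (little)
  opcode bits[15:12]=0xd: srl/RR
  rd: (w>>9)&0x7=0x1 → R1
  rs: (w>>6)&0x7=0x1 → R1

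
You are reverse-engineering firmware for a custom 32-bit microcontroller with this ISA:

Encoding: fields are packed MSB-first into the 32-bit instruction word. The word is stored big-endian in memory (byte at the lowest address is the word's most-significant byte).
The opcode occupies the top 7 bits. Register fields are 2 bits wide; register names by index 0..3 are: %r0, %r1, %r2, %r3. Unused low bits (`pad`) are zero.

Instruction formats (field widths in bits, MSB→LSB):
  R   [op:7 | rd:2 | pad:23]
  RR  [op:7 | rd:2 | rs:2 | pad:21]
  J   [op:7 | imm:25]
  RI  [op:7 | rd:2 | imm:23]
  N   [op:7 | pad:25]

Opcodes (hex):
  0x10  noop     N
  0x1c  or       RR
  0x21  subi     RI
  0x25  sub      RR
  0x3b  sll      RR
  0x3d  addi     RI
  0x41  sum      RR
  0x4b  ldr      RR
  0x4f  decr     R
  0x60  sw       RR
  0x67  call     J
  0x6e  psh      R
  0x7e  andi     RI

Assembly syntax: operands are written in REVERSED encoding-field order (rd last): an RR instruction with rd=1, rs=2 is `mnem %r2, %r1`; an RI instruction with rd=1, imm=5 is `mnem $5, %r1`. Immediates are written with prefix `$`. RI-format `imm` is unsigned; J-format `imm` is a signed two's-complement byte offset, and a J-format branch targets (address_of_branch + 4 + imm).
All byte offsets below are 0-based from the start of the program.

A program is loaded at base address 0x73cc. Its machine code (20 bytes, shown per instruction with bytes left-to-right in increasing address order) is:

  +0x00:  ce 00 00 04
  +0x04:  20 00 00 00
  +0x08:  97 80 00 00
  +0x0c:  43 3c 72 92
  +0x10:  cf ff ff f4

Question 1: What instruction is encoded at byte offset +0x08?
ldr %r0, %r3

[08] 97 80 00 00 → 0x97800000
  opcode bits[31:25]=0x4b: ldr/RR
  rd@[24:23]=0x3 ⇒ %r3
  rs@[22:21]=0x0 ⇒ %r0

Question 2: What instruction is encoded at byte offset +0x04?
[04] 20 00 00 00 → 0x20000000
  top 7b → 0x10 → noop [N]

noop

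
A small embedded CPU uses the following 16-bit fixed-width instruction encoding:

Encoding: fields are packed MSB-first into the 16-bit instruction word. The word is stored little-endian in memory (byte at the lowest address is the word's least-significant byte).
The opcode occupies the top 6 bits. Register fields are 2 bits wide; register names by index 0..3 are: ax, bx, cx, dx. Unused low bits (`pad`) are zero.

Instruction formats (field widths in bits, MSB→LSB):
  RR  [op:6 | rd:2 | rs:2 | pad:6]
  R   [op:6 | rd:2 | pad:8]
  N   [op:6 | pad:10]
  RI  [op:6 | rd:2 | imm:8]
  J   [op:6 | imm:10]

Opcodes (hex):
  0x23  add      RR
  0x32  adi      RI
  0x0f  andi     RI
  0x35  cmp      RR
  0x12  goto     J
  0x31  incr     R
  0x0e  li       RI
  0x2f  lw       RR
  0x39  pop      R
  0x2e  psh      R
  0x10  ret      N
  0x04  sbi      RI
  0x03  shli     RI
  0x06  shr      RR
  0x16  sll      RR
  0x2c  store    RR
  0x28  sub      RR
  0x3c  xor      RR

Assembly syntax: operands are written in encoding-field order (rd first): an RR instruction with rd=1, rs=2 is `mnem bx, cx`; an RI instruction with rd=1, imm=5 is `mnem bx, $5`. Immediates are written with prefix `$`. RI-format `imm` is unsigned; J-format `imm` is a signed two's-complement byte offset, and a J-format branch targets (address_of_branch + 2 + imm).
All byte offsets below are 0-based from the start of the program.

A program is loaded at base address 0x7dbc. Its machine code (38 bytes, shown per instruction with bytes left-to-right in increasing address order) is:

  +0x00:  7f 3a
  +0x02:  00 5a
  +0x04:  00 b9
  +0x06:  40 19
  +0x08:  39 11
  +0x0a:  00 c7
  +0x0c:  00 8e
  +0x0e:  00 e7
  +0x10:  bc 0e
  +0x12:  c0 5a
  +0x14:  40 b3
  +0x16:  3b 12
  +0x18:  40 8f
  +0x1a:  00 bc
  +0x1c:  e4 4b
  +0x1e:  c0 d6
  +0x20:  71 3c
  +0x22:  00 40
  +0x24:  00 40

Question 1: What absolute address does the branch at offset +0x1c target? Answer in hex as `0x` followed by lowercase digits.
0x7dbe

@+1c  little-endian(e4 4b) = 0x4be4
  top 6b → 0x12 → goto [J]
  imm: (w>>0)&0x3ff=0x3e4 (s10→-28) → $-28
  target = base 0x7dbc + off 0x1c + 2 + imm -28 = 0x7dbe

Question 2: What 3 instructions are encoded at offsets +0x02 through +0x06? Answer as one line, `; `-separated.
+0x02: 00 5a ⇒ word 0x5a00 (little)
  op=0x5a00>>10=0x16 ⇒ sll (RR)
  rd@[9:8]=0x2 ⇒ cx
  rs@[7:6]=0x0 ⇒ ax
+0x04: 00 b9 ⇒ word 0xb900 (little)
  op=0xb900>>10=0x2e ⇒ psh (R)
  rd@[9:8]=0x1 ⇒ bx
+0x06: 40 19 ⇒ word 0x1940 (little)
  op=0x1940>>10=0x6 ⇒ shr (RR)
  rd@[9:8]=0x1 ⇒ bx
  rs@[7:6]=0x1 ⇒ bx

sll cx, ax; psh bx; shr bx, bx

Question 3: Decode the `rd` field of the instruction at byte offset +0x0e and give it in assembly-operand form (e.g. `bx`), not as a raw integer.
[0e] 00 e7 → 0xe700
  opcode bits[15:10]=0x39: pop/R
  [9:8] rd=3 = dx

dx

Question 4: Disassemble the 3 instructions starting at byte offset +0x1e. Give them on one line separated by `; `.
cmp cx, dx; andi ax, $113; ret

off 0x1e: read c0 d6 as little → 0xd6c0
  op=0xd6c0>>10=0x35 ⇒ cmp (RR)
  rd@[9:8]=0x2 ⇒ cx
  rs@[7:6]=0x3 ⇒ dx
off 0x20: read 71 3c as little → 0x3c71
  op=0x3c71>>10=0xf ⇒ andi (RI)
  rd@[9:8]=0x0 ⇒ ax
  imm@[7:0]=0x71 ⇒ $113
off 0x22: read 00 40 as little → 0x4000
  op=0x4000>>10=0x10 ⇒ ret (N)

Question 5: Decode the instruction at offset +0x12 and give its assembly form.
sll cx, dx

@+12  little-endian(c0 5a) = 0x5ac0
  op=0x5ac0>>10=0x16 ⇒ sll (RR)
  rd@[9:8]=0x2 ⇒ cx
  rs@[7:6]=0x3 ⇒ dx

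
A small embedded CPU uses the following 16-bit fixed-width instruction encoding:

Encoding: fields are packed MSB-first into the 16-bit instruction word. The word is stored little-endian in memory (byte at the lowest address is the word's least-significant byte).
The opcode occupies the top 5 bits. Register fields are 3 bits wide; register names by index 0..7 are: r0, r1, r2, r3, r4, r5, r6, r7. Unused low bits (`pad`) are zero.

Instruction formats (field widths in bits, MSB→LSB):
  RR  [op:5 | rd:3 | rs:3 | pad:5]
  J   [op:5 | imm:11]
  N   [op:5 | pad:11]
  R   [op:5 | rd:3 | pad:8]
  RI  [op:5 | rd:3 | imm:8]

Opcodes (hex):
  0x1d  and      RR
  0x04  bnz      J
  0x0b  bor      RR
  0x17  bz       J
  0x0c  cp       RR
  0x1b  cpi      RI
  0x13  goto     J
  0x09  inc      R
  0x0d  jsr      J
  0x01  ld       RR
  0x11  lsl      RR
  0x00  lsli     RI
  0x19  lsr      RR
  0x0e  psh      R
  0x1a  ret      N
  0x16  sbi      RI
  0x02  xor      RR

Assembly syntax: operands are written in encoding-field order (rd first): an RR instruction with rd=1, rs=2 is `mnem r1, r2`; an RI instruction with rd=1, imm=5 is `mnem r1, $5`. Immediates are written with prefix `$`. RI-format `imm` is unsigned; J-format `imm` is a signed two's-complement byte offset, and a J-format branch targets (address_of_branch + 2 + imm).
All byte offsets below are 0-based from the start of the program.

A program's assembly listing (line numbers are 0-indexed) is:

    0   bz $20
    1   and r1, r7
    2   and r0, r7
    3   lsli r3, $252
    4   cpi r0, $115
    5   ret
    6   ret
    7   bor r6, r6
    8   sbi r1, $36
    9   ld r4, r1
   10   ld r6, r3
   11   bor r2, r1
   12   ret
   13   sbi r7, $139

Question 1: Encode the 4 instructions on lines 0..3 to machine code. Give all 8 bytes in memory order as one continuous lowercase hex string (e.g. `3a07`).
line 0 (bz): pack op=0x17:5|imm=20:11 = 0xb814; little→ 14 b8
line 1 (and): pack op=0x1d:5|rd=1:3|rs=7:3|pad=0:5 = 0xe9e0; little→ e0 e9
line 2 (and): pack op=0x1d:5|rd=0:3|rs=7:3|pad=0:5 = 0xe8e0; little→ e0 e8
line 3 (lsli): pack op=0x0:5|rd=3:3|imm=252:8 = 0x03fc; little→ fc 03

14b8e0e9e0e8fc03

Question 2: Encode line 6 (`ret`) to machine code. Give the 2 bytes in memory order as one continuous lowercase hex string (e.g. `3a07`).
00d0

line 6 (ret): pack op=0x1a:5|pad=0:11 = 0xd000; little→ 00 d0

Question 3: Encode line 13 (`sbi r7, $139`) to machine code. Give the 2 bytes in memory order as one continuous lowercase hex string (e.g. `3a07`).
13. sbi fields op=0x16:5|rd=7:3|imm=139:8 → word b78bh → 8b b7

8bb7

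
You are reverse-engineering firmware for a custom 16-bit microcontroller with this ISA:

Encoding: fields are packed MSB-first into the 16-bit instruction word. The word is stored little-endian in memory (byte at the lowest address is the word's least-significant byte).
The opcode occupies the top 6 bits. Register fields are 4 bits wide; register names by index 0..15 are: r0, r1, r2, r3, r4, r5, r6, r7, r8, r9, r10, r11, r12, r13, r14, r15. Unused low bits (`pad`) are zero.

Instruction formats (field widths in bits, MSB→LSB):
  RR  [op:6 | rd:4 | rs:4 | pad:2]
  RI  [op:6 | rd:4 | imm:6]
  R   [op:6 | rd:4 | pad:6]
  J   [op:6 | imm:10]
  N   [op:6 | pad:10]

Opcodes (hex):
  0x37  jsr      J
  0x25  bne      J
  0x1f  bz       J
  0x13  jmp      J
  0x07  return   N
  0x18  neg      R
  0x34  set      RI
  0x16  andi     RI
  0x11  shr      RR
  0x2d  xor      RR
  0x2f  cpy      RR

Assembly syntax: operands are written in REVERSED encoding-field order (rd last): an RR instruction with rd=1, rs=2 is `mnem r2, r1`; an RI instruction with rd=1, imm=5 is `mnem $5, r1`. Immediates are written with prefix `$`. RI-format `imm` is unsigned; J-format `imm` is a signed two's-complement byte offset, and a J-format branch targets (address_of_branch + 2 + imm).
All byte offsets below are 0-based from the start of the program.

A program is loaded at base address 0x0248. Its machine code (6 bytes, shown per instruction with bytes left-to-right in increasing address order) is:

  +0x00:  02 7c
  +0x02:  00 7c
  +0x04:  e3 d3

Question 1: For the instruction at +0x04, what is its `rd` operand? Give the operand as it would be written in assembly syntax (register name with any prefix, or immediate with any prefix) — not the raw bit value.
r15

@+04  little-endian(e3 d3) = 0xd3e3
  op=0xd3e3>>10=0x34 ⇒ set (RI)
  [9:6] rd=15 = r15
  [5:0] imm=35 = $35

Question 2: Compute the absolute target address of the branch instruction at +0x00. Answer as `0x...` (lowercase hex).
0x024c

@+00  little-endian(02 7c) = 0x7c02
  op=0x7c02>>10=0x1f ⇒ bz (J)
  imm: (w>>0)&0x3ff=0x2 → $2
  target = base 0x0248 + off 0x00 + 2 + imm 2 = 0x024c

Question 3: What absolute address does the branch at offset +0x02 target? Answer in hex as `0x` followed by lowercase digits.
[02] 00 7c → 0x7c00
  op=0x7c00>>10=0x1f ⇒ bz (J)
  imm: (w>>0)&0x3ff=0x0 → $0
  target = base 0x0248 + off 0x02 + 2 + imm 0 = 0x024c

0x024c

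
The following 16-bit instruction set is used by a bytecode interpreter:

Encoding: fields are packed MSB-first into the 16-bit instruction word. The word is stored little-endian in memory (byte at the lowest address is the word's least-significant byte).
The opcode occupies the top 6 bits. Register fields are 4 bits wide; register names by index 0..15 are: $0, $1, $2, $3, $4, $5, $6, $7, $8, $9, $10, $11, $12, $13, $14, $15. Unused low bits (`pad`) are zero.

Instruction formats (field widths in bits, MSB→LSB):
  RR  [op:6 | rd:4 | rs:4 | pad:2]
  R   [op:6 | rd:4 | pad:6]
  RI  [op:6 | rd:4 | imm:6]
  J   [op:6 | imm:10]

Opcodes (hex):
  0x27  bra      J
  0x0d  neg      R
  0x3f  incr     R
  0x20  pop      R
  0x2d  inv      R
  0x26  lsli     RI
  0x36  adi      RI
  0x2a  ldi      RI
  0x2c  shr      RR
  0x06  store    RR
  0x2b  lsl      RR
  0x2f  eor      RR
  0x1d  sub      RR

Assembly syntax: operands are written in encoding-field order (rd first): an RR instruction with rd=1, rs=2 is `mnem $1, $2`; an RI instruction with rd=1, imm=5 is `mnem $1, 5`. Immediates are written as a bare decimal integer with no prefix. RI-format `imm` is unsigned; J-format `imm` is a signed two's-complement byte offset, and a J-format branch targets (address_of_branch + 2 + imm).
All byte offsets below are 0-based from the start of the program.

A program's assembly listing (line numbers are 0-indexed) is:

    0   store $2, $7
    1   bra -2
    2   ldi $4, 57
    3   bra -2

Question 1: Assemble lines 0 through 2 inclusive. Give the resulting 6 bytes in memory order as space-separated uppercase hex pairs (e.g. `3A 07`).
L0: store op=0x6:6|rd=2:4|rs=7:4|pad=0:2 ⇒ 0x189c ⇒ little 9c 18
L1: bra op=0x27:6|imm=-2:10 ⇒ 0x9ffe ⇒ little fe 9f
L2: ldi op=0x2a:6|rd=4:4|imm=57:6 ⇒ 0xa939 ⇒ little 39 a9

9C 18 FE 9F 39 A9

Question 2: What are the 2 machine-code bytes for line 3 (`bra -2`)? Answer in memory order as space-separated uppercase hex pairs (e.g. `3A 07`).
L3: bra op=0x27:6|imm=-2:10 ⇒ 0x9ffe ⇒ little fe 9f

FE 9F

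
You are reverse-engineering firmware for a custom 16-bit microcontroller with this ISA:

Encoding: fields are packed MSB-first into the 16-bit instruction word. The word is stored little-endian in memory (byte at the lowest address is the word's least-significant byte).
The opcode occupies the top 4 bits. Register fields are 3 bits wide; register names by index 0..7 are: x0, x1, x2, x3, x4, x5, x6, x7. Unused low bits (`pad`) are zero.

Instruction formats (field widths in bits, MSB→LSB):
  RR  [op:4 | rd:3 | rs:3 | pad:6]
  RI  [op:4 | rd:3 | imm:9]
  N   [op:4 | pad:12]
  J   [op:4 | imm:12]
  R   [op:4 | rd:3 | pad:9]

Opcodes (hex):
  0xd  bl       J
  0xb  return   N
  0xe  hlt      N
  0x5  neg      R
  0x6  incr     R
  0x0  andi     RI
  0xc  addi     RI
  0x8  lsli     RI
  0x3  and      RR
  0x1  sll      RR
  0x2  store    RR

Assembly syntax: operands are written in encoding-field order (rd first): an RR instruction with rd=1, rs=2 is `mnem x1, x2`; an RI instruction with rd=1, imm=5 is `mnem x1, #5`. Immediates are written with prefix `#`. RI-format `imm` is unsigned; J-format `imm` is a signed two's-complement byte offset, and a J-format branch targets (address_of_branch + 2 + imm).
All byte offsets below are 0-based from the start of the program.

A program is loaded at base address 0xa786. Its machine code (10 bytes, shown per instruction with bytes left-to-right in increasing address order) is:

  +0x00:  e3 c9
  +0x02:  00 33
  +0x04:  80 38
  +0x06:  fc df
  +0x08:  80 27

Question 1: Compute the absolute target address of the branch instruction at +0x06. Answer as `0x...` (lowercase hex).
0xa78a

off 0x06: read fc df as little → 0xdffc
  op=0xdffc>>12=0xd ⇒ bl (J)
  imm@[11:0]=0xffc (s12→-4) ⇒ #-4
  target = base 0xa786 + off 0x06 + 2 + imm -4 = 0xa78a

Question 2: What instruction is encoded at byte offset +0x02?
+0x02: 00 33 ⇒ word 0x3300 (little)
  opcode bits[15:12]=0x3: and/RR
  rd@[11:9]=0x1 ⇒ x1
  rs@[8:6]=0x4 ⇒ x4

and x1, x4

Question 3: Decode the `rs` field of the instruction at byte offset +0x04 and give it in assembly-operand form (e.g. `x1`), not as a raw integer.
x2

@+04  little-endian(80 38) = 0x3880
  opcode bits[15:12]=0x3: and/RR
  rd@[11:9]=0x4 ⇒ x4
  rs@[8:6]=0x2 ⇒ x2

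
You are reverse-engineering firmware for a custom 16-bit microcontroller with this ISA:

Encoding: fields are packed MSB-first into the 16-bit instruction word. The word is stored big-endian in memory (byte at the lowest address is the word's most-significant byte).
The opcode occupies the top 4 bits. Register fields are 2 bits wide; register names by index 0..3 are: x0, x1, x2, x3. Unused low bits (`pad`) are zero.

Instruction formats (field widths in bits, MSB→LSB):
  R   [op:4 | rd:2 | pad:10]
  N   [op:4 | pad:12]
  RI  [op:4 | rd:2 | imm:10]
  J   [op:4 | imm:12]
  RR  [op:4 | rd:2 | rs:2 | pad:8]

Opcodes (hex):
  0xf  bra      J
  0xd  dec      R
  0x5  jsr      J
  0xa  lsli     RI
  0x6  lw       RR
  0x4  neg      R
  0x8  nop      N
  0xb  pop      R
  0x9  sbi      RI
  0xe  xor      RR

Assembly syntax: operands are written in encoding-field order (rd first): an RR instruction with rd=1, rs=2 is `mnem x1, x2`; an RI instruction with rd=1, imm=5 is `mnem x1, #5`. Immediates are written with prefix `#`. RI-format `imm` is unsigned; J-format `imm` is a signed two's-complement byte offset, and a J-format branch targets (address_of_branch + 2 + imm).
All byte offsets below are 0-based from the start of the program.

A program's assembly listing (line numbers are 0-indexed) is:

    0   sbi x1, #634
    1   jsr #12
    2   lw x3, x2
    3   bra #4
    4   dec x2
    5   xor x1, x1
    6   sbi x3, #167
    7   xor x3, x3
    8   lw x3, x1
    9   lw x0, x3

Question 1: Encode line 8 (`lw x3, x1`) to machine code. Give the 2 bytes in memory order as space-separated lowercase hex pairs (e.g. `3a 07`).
L8: lw op=0x6:4|rd=3:2|rs=1:2|pad=0:8 ⇒ 0x6d00 ⇒ big 6d 00

6d 00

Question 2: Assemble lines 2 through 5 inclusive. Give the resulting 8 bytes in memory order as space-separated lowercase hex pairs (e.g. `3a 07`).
2. lw fields op=0x6:4|rd=3:2|rs=2:2|pad=0:8 → word 6e00h → 6e 00
3. bra fields op=0xf:4|imm=4:12 → word f004h → f0 04
4. dec fields op=0xd:4|rd=2:2|pad=0:10 → word d800h → d8 00
5. xor fields op=0xe:4|rd=1:2|rs=1:2|pad=0:8 → word e500h → e5 00

6e 00 f0 04 d8 00 e5 00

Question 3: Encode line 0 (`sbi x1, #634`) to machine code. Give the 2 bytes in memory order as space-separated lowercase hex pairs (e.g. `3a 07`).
L0: sbi op=0x9:4|rd=1:2|imm=634:10 ⇒ 0x967a ⇒ big 96 7a

96 7a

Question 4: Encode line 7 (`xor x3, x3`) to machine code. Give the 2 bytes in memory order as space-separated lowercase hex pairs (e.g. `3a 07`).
line 7 (xor): pack op=0xe:4|rd=3:2|rs=3:2|pad=0:8 = 0xef00; big→ ef 00

ef 00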